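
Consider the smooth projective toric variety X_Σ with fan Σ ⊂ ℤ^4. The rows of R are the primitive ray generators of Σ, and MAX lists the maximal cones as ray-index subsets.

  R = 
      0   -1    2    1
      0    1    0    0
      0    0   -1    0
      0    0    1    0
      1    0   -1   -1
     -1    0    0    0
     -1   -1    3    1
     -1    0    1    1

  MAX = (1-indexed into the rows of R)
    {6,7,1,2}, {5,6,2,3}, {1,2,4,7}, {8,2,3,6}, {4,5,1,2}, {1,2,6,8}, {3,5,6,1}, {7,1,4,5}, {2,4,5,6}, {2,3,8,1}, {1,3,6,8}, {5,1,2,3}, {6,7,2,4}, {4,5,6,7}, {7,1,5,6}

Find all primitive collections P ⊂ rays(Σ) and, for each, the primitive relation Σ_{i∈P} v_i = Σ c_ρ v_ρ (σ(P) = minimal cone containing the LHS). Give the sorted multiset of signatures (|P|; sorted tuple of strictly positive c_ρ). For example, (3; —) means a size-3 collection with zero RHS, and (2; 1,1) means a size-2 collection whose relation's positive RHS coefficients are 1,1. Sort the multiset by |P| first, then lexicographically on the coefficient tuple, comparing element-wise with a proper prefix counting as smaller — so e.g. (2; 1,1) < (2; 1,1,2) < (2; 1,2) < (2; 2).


9 minimal non-faces of Δ(Σ) (on 8 rays):

  P={3,4}:  v_{3} + v_{4} = 0  ⟹  sig = (2; —)
  P={5,8}:  v_{5} + v_{8} = 0  ⟹  sig = (2; —)
  P={3,7}:  v_{3} + v_{7} = v_{1} + v_{6}  ⟹  sig = (2; 1,1)
  P={4,8}:  v_{4} + v_{8} = v_{1} + v_{2} + v_{6}  ⟹  sig = (2; 1,1,1)
  P={7,8}:  v_{7} + v_{8} = 2·v_{1} + v_{2} + 2·v_{6}  ⟹  sig = (2; 1,2,2)
  P={1,4,6}:  v_{1} + v_{4} + v_{6} = v_{7}  ⟹  sig = (3; 1)
  P={2,5,7}:  v_{2} + v_{5} + v_{7} = 2·v_{4}  ⟹  sig = (3; 2)
  P={1,2,3,6}:  v_{1} + v_{2} + v_{3} + v_{6} = v_{8}  ⟹  sig = (4; 1)
  P={1,2,5,6}:  v_{1} + v_{2} + v_{5} + v_{6} = v_{4}  ⟹  sig = (4; 1)

Hence PRS(X_Σ) =
[(2; —), (2; —), (2; 1,1), (2; 1,1,1), (2; 1,2,2), (3; 1), (3; 2), (4; 1), (4; 1)]


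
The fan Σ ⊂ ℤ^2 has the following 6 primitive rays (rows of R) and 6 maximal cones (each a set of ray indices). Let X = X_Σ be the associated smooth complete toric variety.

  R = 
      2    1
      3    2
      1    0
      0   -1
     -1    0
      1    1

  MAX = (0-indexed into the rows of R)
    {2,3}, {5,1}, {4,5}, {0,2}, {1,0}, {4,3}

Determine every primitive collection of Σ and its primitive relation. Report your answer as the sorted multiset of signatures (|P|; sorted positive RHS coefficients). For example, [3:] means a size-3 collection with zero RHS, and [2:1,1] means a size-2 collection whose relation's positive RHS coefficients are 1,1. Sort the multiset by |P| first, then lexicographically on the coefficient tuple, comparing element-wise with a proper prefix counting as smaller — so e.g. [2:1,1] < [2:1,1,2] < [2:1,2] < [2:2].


Primitive collections (9):

  • {2,4}:  v_{2} + v_{4} = 0  ⟹  sig = [2:]
  • {0,4}:  v_{0} + v_{4} = v_{5}  ⟹  sig = [2:1]
  • {0,5}:  v_{0} + v_{5} = v_{1}  ⟹  sig = [2:1]
  • {2,5}:  v_{2} + v_{5} = v_{0}  ⟹  sig = [2:1]
  • {3,5}:  v_{3} + v_{5} = v_{2}  ⟹  sig = [2:1]
  • {1,3}:  v_{1} + v_{3} = v_{0} + v_{2}  ⟹  sig = [2:1,1]
  • {0,3}:  v_{0} + v_{3} = 2·v_{2}  ⟹  sig = [2:2]
  • {1,2}:  v_{1} + v_{2} = 2·v_{0}  ⟹  sig = [2:2]
  • {1,4}:  v_{1} + v_{4} = 2·v_{5}  ⟹  sig = [2:2]

Sorted signature multiset PRS(X):
{ [2:],  [2:1] ×4,  [2:1,1],  [2:2] ×3 }


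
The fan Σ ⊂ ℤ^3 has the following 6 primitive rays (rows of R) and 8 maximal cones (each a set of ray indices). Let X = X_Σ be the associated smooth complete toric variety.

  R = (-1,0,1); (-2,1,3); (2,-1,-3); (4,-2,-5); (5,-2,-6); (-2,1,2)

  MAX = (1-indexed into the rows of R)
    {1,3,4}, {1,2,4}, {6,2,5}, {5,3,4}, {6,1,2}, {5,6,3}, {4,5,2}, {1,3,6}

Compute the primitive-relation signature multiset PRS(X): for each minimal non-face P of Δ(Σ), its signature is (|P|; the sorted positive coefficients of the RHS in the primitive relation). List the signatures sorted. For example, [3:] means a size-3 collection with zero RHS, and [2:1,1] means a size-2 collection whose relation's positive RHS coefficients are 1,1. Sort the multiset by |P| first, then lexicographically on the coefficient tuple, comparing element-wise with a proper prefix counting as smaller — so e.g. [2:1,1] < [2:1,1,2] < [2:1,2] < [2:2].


|primitive collections| = 3. Relations:

  P = {2,3}:  v_{2} + v_{3} = 0  ⟹  sig = [2:]
  P = {1,5}:  v_{1} + v_{5} = v_{4}  ⟹  sig = [2:1]
  P = {4,6}:  v_{4} + v_{6} = v_{3}  ⟹  sig = [2:1]

Sorted signature multiset PRS(X):
    [2:]
    [2:1]
    [2:1]


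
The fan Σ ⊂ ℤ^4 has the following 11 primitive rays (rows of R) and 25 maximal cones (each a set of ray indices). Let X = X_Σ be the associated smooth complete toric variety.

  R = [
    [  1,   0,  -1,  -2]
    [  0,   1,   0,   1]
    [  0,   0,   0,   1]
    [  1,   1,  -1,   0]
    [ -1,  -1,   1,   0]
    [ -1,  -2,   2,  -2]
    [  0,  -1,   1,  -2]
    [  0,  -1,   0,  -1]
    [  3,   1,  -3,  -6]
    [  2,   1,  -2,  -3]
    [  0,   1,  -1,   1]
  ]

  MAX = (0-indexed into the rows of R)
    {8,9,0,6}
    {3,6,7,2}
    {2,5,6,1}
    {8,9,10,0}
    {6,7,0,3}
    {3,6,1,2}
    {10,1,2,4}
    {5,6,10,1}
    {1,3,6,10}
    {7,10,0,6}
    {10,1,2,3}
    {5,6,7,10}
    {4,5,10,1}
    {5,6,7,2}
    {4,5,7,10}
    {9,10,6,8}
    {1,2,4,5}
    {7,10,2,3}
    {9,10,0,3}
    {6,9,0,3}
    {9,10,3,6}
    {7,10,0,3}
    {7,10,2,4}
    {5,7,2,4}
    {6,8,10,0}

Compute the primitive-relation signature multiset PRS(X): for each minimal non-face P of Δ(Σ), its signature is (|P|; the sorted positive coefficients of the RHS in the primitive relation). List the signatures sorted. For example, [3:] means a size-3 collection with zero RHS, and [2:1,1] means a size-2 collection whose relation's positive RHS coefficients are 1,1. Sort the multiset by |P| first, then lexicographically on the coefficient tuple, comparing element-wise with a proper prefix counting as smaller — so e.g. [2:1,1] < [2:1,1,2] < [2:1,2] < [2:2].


The 24 primitive collections of Σ (r=11, n=4):

  {1,7}:  v_{1} + v_{7} = 0  ⇒ sig = [2:]
  {3,4}:  v_{3} + v_{4} = 0  ⇒ sig = [2:]
  {3,5}:  v_{3} + v_{5} = v_{6}  ⇒ sig = [2:1]
  {4,6}:  v_{4} + v_{6} = v_{5}  ⇒ sig = [2:1]
  {0,2}:  v_{0} + v_{2} = v_{3} + v_{7}  ⇒ sig = [2:1,1]
  {2,8}:  v_{2} + v_{8} = v_{0} + v_{9}  ⇒ sig = [2:1,1]
  {2,9}:  v_{2} + v_{9} = v_{0} + v_{3}  ⇒ sig = [2:1,1]
  {0,1}:  v_{0} + v_{1} = v_{3} + v_{6} + v_{10}  ⇒ sig = [2:1,1,1]
  {0,4}:  v_{0} + v_{4} = v_{6} + v_{7} + v_{10}  ⇒ sig = [2:1,1,1]
  {4,9}:  v_{4} + v_{9} = v_{0} + v_{6} + v_{10}  ⇒ sig = [2:1,1,1]
  {0,5}:  v_{0} + v_{5} = 2·v_{6} + v_{7} + v_{10}  ⇒ sig = [2:1,1,2]
  {5,9}:  v_{5} + v_{9} = v_{0} + 2·v_{6} + v_{10}  ⇒ sig = [2:1,1,2]
  {1,8}:  v_{1} + v_{8} = v_{3} + 2·v_{6} + v_{9} + 2·v_{10}  ⇒ sig = [2:1,1,2,2]
  {7,8}:  v_{7} + v_{8} = 3·v_{0} + v_{6} + v_{10}  ⇒ sig = [2:1,1,3]
  {3,8}:  v_{3} + v_{8} = 2·v_{9}  ⇒ sig = [2:2]
  {7,9}:  v_{7} + v_{9} = 2·v_{0}  ⇒ sig = [2:2]
  {1,9}:  v_{1} + v_{9} = 2·v_{3} + 2·v_{6} + 2·v_{10}  ⇒ sig = [2:2,2,2]
  {4,8}:  v_{4} + v_{8} = 2·v_{0} + 2·v_{6} + 2·v_{10}  ⇒ sig = [2:2,2,2]
  {5,8}:  v_{5} + v_{8} = 2·v_{0} + 3·v_{6} + 2·v_{10}  ⇒ sig = [2:2,2,3]
  {2,6,10}:  v_{2} + v_{6} + v_{10} = 0  ⇒ sig = [3:]
  {2,5,10}:  v_{2} + v_{5} + v_{10} = v_{4}  ⇒ sig = [3:1]
  {0,3,6,10}:  v_{0} + v_{3} + v_{6} + v_{10} = v_{9}  ⇒ sig = [4:1]
  {0,6,9,10}:  v_{0} + v_{6} + v_{9} + v_{10} = v_{8}  ⇒ sig = [4:1]
  {3,6,7,10}:  v_{3} + v_{6} + v_{7} + v_{10} = v_{0}  ⇒ sig = [4:1]

so the primitive-relation signature multiset is
    |P|=2: 19 collections, coeffs (), (), (1), (1), (1,1), (1,1), (1,1), (1,1,1), (1,1,1), (1,1,1), (1,1,2), (1,1,2), (1,1,2,2), (1,1,3), (2), (2), (2,2,2), (2,2,2), (2,2,3)
    |P|=3: 2 collections, coeffs (), (1)
    |P|=4: 3 collections, coeffs (1), (1), (1)


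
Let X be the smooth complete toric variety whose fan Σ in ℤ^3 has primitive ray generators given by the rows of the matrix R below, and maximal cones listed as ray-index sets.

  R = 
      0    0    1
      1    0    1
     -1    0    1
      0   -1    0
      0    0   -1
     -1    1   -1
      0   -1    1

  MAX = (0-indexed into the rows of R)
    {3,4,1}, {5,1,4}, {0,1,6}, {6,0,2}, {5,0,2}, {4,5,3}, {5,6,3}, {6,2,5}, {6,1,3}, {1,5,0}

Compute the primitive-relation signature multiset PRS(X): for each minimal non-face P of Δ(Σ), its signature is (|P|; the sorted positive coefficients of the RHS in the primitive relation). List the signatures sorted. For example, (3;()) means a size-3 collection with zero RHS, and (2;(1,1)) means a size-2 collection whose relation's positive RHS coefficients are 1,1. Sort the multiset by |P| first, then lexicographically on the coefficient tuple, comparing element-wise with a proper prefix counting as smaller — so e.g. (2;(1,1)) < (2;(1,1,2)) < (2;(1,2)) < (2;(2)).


The 9 primitive collections of Σ (r=7, n=3):

  • {0,4}:  v_{0} + v_{4} = 0 — sig = (2;())
  • {0,3}:  v_{0} + v_{3} = v_{6} — sig = (2;(1))
  • {4,6}:  v_{4} + v_{6} = v_{3} — sig = (2;(1))
  • {2,4}:  v_{2} + v_{4} = v_{5} + v_{6} — sig = (2;(1,1))
  • {2,3}:  v_{2} + v_{3} = v_{5} + 2·v_{6} — sig = (2;(1,2))
  • {1,2}:  v_{1} + v_{2} = 2·v_{0} — sig = (2;(2))
  • {1,3,5}:  v_{1} + v_{3} + v_{5} = 0 — sig = (3;())
  • {0,5,6}:  v_{0} + v_{5} + v_{6} = v_{2} — sig = (3;(1))
  • {1,5,6}:  v_{1} + v_{5} + v_{6} = v_{0} — sig = (3;(1))

Signatures (|P|; sorted positive RHS coefficients), sorted:
    |P|=2: 6 collections, coeffs (), (1), (1), (1,1), (1,2), (2)
    |P|=3: 3 collections, coeffs (), (1), (1)


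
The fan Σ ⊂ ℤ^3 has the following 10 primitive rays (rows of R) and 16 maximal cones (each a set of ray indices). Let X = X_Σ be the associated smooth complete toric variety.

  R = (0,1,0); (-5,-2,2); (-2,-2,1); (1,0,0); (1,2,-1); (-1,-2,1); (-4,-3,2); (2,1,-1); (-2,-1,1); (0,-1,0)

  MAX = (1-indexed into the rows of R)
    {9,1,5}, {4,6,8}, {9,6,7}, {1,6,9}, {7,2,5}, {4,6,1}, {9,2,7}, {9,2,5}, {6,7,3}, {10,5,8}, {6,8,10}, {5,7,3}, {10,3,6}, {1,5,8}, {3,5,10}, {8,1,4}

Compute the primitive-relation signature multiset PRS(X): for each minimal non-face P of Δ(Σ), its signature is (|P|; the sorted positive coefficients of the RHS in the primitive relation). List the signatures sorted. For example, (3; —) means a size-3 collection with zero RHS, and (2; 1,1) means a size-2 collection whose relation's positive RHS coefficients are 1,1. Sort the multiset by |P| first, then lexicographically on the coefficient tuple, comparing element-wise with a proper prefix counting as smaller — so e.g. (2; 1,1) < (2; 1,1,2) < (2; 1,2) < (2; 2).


Primitive collections (23):

  • {1,10}:  v_{1} + v_{10} = 0  so sig = (2; —)
  • {5,6}:  v_{5} + v_{6} = 0  so sig = (2; —)
  • {8,9}:  v_{8} + v_{9} = 0  so sig = (2; —)
  • {1,3}:  v_{1} + v_{3} = v_{9}  so sig = (2; 1)
  • {3,4}:  v_{3} + v_{4} = v_{6}  so sig = (2; 1)
  • {3,8}:  v_{3} + v_{8} = v_{10}  so sig = (2; 1)
  • {3,9}:  v_{3} + v_{9} = v_{7}  so sig = (2; 1)
  • {7,8}:  v_{7} + v_{8} = v_{3}  so sig = (2; 1)
  • {9,10}:  v_{9} + v_{10} = v_{3}  so sig = (2; 1)
  • {2,6}:  v_{2} + v_{6} = v_{7} + v_{9}  so sig = (2; 1,1)
  • {2,8}:  v_{2} + v_{8} = v_{5} + v_{7}  so sig = (2; 1,1)
  • {4,5}:  v_{4} + v_{5} = v_{1} + v_{8}  so sig = (2; 1,1)
  • {4,7}:  v_{4} + v_{7} = v_{6} + v_{9}  so sig = (2; 1,1)
  • {4,9}:  v_{4} + v_{9} = v_{1} + v_{6}  so sig = (2; 1,1)
  • {4,10}:  v_{4} + v_{10} = v_{6} + v_{8}  so sig = (2; 1,1)
  • {2,10}:  v_{2} + v_{10} = v_{3} + v_{5} + v_{7}  so sig = (2; 1,1,1)
  • {2,3}:  v_{2} + v_{3} = v_{5} + 2·v_{7}  so sig = (2; 1,2)
  • {1,2}:  v_{1} + v_{2} = v_{5} + 3·v_{9}  so sig = (2; 1,3)
  • {1,7}:  v_{1} + v_{7} = 2·v_{9}  so sig = (2; 2)
  • {2,4}:  v_{2} + v_{4} = 2·v_{9}  so sig = (2; 2)
  • {7,10}:  v_{7} + v_{10} = 2·v_{3}  so sig = (2; 2)
  • {1,6,8}:  v_{1} + v_{6} + v_{8} = v_{4}  so sig = (3; 1)
  • {5,7,9}:  v_{5} + v_{7} + v_{9} = v_{2}  so sig = (3; 1)

Hence PRS(X_Σ) =
{ (2; —) ×3,  (2; 1) ×6,  (2; 1,1) ×6,  (2; 1,1,1),  (2; 1,2),  (2; 1,3),  (2; 2) ×3,  (3; 1) ×2 }


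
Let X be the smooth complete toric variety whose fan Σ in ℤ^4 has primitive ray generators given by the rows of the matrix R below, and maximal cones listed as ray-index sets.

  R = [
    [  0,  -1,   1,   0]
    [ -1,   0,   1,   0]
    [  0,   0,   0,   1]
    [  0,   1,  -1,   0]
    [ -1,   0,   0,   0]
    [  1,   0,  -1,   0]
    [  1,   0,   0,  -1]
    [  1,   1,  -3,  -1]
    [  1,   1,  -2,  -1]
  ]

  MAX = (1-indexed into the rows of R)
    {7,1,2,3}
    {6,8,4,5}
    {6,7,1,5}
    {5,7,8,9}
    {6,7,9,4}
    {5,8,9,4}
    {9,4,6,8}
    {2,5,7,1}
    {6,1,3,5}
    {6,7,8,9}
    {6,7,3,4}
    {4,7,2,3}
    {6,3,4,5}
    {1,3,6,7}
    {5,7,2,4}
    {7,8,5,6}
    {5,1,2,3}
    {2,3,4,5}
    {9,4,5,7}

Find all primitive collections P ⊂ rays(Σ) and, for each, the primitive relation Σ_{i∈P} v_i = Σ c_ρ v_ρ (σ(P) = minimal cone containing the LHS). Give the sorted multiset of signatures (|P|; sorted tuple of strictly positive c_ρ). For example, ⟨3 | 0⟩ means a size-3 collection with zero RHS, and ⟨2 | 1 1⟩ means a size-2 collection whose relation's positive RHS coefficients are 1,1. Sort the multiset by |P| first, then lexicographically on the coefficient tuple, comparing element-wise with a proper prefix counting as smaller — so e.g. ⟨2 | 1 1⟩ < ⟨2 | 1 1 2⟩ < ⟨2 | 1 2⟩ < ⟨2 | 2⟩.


Primitive collections (12):

  P = {1,4}:  v_{1} + v_{4} = 0  →  sig = ⟨2 | 0⟩
  P = {2,6}:  v_{2} + v_{6} = 0  →  sig = ⟨2 | 0⟩
  P = {2,8}:  v_{2} + v_{8} = v_{5} + v_{9}  →  sig = ⟨2 | 1 1⟩
  P = {3,9}:  v_{3} + v_{9} = v_{4} + v_{6}  →  sig = ⟨2 | 1 1⟩
  P = {1,9}:  v_{1} + v_{9} = v_{5} + v_{6} + v_{7}  →  sig = ⟨2 | 1 1 1⟩
  P = {2,9}:  v_{2} + v_{9} = v_{4} + v_{5} + v_{7}  →  sig = ⟨2 | 1 1 1⟩
  P = {3,8}:  v_{3} + v_{8} = v_{4} + v_{5} + 2·v_{6}  →  sig = ⟨2 | 1 1 2⟩
  P = {1,8}:  v_{1} + v_{8} = 2·v_{5} + 2·v_{6} + v_{7}  →  sig = ⟨2 | 1 2 2⟩
  P = {3,5,7}:  v_{3} + v_{5} + v_{7} = 0  →  sig = ⟨3 | 0⟩
  P = {5,6,9}:  v_{5} + v_{6} + v_{9} = v_{8}  →  sig = ⟨3 | 1⟩
  P = {4,7,8}:  v_{4} + v_{7} + v_{8} = 2·v_{9}  →  sig = ⟨3 | 2⟩
  P = {4,5,6,7}:  v_{4} + v_{5} + v_{6} + v_{7} = v_{9}  →  sig = ⟨4 | 1⟩

Hence PRS(X_Σ) =
    |P|=2: 8 collections, coeffs (), (), (1,1), (1,1), (1,1,1), (1,1,1), (1,1,2), (1,2,2)
    |P|=3: 3 collections, coeffs (), (1), (2)
    |P|=4: 1 collection, coeffs (1)


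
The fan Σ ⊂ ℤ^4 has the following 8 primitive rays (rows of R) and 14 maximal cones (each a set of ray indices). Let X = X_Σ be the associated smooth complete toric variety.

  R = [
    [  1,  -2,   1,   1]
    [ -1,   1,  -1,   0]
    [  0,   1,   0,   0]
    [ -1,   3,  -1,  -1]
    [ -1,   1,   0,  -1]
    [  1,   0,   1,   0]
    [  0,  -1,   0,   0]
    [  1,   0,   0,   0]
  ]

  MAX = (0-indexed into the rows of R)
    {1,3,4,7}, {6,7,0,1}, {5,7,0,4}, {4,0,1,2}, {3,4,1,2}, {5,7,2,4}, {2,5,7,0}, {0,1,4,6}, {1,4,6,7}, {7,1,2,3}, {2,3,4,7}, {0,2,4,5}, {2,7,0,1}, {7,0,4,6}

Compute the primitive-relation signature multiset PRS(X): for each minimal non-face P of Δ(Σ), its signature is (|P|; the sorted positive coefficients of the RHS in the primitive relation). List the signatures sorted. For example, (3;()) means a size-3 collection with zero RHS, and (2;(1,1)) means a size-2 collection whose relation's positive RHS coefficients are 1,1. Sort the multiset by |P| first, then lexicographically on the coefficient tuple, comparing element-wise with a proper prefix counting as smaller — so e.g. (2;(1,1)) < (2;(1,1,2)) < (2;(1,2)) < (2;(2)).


Primitive collections (9):

  {2,6}:  v_{2} + v_{6} = 0  so sig = (2;())
  {0,3}:  v_{0} + v_{3} = v_{2}  so sig = (2;(1))
  {1,5}:  v_{1} + v_{5} = v_{2}  so sig = (2;(1))
  {3,6}:  v_{3} + v_{6} = v_{1} + v_{4} + v_{7}  so sig = (2;(1,1,1))
  {5,6}:  v_{5} + v_{6} = v_{0} + v_{4} + v_{7}  so sig = (2;(1,1,1))
  {3,5}:  v_{3} + v_{5} = 2·v_{2} + v_{4} + v_{7}  so sig = (2;(1,1,2))
  {0,1,4,7}:  v_{0} + v_{1} + v_{4} + v_{7} = 0  so sig = (4;())
  {0,2,4,7}:  v_{0} + v_{2} + v_{4} + v_{7} = v_{5}  so sig = (4;(1))
  {1,2,4,7}:  v_{1} + v_{2} + v_{4} + v_{7} = v_{3}  so sig = (4;(1))

Hence PRS(X_Σ) =
    |P|=2: 6 collections, coeffs (), (1), (1), (1,1,1), (1,1,1), (1,1,2)
    |P|=4: 3 collections, coeffs (), (1), (1)


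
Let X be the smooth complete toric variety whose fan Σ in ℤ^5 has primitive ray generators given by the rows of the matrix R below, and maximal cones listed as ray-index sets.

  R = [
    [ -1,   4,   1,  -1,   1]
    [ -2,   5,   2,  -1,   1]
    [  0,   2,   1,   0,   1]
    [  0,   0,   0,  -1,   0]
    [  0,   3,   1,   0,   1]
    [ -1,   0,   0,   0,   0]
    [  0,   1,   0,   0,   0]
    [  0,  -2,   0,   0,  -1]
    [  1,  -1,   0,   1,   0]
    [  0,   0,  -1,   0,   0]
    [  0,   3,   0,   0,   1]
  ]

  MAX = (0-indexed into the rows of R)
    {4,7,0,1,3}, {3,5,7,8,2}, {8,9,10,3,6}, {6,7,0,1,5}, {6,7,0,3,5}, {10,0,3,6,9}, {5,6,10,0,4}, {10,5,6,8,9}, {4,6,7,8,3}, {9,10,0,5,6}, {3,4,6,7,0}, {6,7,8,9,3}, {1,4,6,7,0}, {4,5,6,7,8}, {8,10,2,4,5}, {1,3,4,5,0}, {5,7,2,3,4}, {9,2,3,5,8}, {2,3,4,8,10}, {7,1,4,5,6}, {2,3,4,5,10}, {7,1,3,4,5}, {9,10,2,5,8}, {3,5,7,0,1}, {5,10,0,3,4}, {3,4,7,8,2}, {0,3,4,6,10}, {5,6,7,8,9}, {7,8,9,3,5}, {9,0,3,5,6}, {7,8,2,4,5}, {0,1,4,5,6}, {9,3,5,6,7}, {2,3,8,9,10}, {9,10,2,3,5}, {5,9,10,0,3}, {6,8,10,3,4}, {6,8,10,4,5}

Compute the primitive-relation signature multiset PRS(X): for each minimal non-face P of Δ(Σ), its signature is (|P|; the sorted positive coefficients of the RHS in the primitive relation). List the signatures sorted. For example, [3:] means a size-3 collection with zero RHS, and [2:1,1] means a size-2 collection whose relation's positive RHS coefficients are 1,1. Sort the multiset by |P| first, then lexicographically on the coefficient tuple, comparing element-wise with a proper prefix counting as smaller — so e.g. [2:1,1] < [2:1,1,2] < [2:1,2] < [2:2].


Σ has 18 primitive collections:

  • {0,8}:  v_{0} + v_{8} = v_{4}  so sig = [2:1]
  • {2,6}:  v_{2} + v_{6} = v_{4}  so sig = [2:1]
  • {4,9}:  v_{4} + v_{9} = v_{10}  so sig = [2:1]
  • {7,10}:  v_{7} + v_{10} = v_{6}  so sig = [2:1]
  • {1,9}:  v_{1} + v_{9} = v_{0} + v_{5} + v_{6}  so sig = [2:1,1,1]
  • {1,10}:  v_{1} + v_{10} = v_{0} + v_{4} + v_{5} + v_{6}  so sig = [2:1,1,1,1]
  • {0,2}:  v_{0} + v_{2} = v_{3} + 2·v_{4} + v_{5}  so sig = [2:1,1,2]
  • {1,8}:  v_{1} + v_{8} = 2·v_{4} + v_{5} + v_{7}  so sig = [2:1,1,2]
  • {1,2}:  v_{1} + v_{2} = v_{3} + 3·v_{4} + 2·v_{5} + v_{7}  so sig = [2:1,1,2,3]
  • {2,7,9}:  v_{2} + v_{7} + v_{9} = 0  so sig = [3:]
  • {0,7,9}:  v_{0} + v_{7} + v_{9} = v_{3} + v_{5} + 2·v_{6}  so sig = [3:1,1,2]
  • {1,3,6}:  v_{1} + v_{3} + v_{6} = 2·v_{0} + v_{7}  so sig = [3:1,2]
  • {3,5,6,8}:  v_{3} + v_{5} + v_{6} + v_{8} = 0  so sig = [4:]
  • {0,4,5,7}:  v_{0} + v_{4} + v_{5} + v_{7} = v_{1}  so sig = [4:1]
  • {3,4,5,6}:  v_{3} + v_{4} + v_{5} + v_{6} = v_{0}  so sig = [4:1]
  • {3,4,5,8}:  v_{3} + v_{4} + v_{5} + v_{8} = v_{2}  so sig = [4:1]
  • {3,5,6,10}:  v_{3} + v_{5} + v_{6} + v_{10} = v_{0} + v_{9}  so sig = [4:1,1]
  • {3,5,8,10}:  v_{3} + v_{5} + v_{8} + v_{10} = v_{2} + v_{9}  so sig = [4:1,1]

so the primitive-relation signature multiset is
{ [2:1] ×4,  [2:1,1,1],  [2:1,1,1,1],  [2:1,1,2] ×2,  [2:1,1,2,3],  [3:],  [3:1,1,2],  [3:1,2],  [4:],  [4:1] ×3,  [4:1,1] ×2 }


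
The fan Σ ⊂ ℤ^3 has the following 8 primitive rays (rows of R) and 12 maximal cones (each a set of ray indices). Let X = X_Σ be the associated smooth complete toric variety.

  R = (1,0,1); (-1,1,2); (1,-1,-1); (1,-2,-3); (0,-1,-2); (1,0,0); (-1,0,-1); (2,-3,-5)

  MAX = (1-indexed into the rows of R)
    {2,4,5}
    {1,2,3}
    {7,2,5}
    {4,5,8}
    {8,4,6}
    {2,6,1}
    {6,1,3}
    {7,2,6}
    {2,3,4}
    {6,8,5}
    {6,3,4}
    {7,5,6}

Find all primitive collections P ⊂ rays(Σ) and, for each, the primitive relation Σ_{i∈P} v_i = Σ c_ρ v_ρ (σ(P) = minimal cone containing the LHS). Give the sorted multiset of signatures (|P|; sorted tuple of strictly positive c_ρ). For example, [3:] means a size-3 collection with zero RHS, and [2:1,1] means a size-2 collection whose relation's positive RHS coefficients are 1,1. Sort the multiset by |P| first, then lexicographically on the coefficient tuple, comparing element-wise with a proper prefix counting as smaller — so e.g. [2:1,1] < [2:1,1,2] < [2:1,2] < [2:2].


Δ(Σ) — 8 vertices, 14 min non-faces:

  P = {1,7}:  v_{1} + v_{7} = 0  ⇒ sig = [2:]
  P = {1,5}:  v_{1} + v_{5} = v_{3}  ⇒ sig = [2:1]
  P = {2,8}:  v_{2} + v_{8} = v_{4}  ⇒ sig = [2:1]
  P = {3,5}:  v_{3} + v_{5} = v_{4}  ⇒ sig = [2:1]
  P = {3,7}:  v_{3} + v_{7} = v_{5}  ⇒ sig = [2:1]
  P = {1,8}:  v_{1} + v_{8} = v_{3} + v_{4} + v_{6}  ⇒ sig = [2:1,1,1]
  P = {3,8}:  v_{3} + v_{8} = 2·v_{4} + v_{6}  ⇒ sig = [2:1,2]
  P = {7,8}:  v_{7} + v_{8} = 3·v_{5} + v_{6}  ⇒ sig = [2:1,3]
  P = {1,4}:  v_{1} + v_{4} = 2·v_{3}  ⇒ sig = [2:2]
  P = {4,7}:  v_{4} + v_{7} = 2·v_{5}  ⇒ sig = [2:2]
  P = {2,5,6}:  v_{2} + v_{5} + v_{6} = 0  ⇒ sig = [3:]
  P = {2,3,6}:  v_{2} + v_{3} + v_{6} = v_{1}  ⇒ sig = [3:1]
  P = {2,4,6}:  v_{2} + v_{4} + v_{6} = v_{3}  ⇒ sig = [3:1]
  P = {4,5,6}:  v_{4} + v_{5} + v_{6} = v_{8}  ⇒ sig = [3:1]

Hence PRS(X_Σ) =
{ [2:],  [2:1] ×4,  [2:1,1,1],  [2:1,2],  [2:1,3],  [2:2] ×2,  [3:],  [3:1] ×3 }


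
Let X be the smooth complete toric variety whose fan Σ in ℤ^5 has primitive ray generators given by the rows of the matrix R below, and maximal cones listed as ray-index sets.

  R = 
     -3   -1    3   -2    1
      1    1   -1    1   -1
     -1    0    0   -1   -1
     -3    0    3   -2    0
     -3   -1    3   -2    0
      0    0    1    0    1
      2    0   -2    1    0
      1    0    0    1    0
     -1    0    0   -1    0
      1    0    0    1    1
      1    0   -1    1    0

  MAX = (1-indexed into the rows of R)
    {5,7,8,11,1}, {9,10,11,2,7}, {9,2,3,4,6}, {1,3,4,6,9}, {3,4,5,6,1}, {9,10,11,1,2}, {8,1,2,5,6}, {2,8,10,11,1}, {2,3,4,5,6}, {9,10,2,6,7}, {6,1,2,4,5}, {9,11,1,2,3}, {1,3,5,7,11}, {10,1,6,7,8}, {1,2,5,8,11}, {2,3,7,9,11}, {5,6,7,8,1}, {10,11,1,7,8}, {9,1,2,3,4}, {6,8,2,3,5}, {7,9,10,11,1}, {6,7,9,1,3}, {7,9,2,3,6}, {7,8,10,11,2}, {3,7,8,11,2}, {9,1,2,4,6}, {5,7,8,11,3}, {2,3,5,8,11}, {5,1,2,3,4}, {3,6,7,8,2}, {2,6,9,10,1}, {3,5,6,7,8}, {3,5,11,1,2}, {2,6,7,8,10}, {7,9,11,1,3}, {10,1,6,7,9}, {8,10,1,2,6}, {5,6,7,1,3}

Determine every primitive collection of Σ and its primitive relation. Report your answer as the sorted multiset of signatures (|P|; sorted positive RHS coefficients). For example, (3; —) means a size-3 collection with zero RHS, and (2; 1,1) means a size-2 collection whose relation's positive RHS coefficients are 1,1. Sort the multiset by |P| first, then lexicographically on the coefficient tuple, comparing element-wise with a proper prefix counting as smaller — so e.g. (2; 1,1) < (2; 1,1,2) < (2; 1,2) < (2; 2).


Δ(Σ) — 11 vertices, 13 min non-faces:

  {3,10}:  v_{3} + v_{10} = 0  ⟹  sig = (2; —)
  {8,9}:  v_{8} + v_{9} = 0  ⟹  sig = (2; —)
  {6,11}:  v_{6} + v_{11} = v_{10}  ⟹  sig = (2; 1)
  {4,7}:  v_{4} + v_{7} = v_{3} + v_{6}  ⟹  sig = (2; 1,1)
  {4,11}:  v_{4} + v_{11} = v_{1} + v_{2}  ⟹  sig = (2; 1,1)
  {5,9}:  v_{5} + v_{9} = v_{1} + v_{3}  ⟹  sig = (2; 1,1)
  {5,10}:  v_{5} + v_{10} = v_{1} + v_{8}  ⟹  sig = (2; 1,1)
  {4,8}:  v_{4} + v_{8} = v_{2} + v_{5} + v_{6}  ⟹  sig = (2; 1,1,1)
  {4,10}:  v_{4} + v_{10} = v_{1} + v_{2} + v_{6}  ⟹  sig = (2; 1,1,1)
  {1,2,7}:  v_{1} + v_{2} + v_{7} = 0  ⟹  sig = (3; —)
  {1,3,8}:  v_{1} + v_{3} + v_{8} = v_{5}  ⟹  sig = (3; 1)
  {2,5,7}:  v_{2} + v_{5} + v_{7} = v_{3} + v_{8}  ⟹  sig = (3; 1,1)
  {1,2,3,6}:  v_{1} + v_{2} + v_{3} + v_{6} = v_{4}  ⟹  sig = (4; 1)

Hence PRS(X_Σ) =
[(2; —), (2; —), (2; 1), (2; 1,1), (2; 1,1), (2; 1,1), (2; 1,1), (2; 1,1,1), (2; 1,1,1), (3; —), (3; 1), (3; 1,1), (4; 1)]


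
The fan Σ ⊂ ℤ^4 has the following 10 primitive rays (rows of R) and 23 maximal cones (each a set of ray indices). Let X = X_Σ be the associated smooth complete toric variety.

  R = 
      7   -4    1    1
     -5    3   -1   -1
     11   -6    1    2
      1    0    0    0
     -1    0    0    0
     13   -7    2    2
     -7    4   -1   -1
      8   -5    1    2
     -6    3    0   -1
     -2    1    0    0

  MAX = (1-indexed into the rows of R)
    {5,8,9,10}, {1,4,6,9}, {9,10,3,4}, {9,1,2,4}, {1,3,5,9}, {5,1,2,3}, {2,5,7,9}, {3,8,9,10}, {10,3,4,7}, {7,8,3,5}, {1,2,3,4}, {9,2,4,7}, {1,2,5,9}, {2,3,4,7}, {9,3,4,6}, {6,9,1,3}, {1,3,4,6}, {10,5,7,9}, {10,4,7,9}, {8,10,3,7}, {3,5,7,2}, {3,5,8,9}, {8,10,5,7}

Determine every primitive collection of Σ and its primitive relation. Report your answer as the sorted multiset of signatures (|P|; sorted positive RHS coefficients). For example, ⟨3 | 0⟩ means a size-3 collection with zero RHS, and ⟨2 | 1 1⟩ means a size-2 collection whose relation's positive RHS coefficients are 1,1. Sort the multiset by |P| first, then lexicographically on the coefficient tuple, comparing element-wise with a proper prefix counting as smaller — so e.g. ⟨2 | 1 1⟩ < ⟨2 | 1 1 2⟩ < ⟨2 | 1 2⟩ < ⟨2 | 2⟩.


Δ(Σ) — 10 vertices, 17 min non-faces:

  P = {1,7}:  v_{1} + v_{7} = 0 ; sig = ⟨2 | 0⟩
  P = {4,5}:  v_{4} + v_{5} = 0 ; sig = ⟨2 | 0⟩
  P = {2,10}:  v_{2} + v_{10} = v_{7} ; sig = ⟨2 | 1⟩
  P = {1,10}:  v_{1} + v_{10} = v_{3} + v_{9} ; sig = ⟨2 | 1 1⟩
  P = {2,6}:  v_{2} + v_{6} = v_{1} + v_{4} ; sig = ⟨2 | 1 1⟩
  P = {4,8}:  v_{4} + v_{8} = v_{3} + v_{10} ; sig = ⟨2 | 1 1⟩
  P = {2,8}:  v_{2} + v_{8} = v_{3} + v_{5} + v_{7} ; sig = ⟨2 | 1 1 1⟩
  P = {5,6}:  v_{5} + v_{6} = v_{1} + v_{3} + v_{9} ; sig = ⟨2 | 1 1 1⟩
  P = {6,7}:  v_{6} + v_{7} = v_{3} + v_{4} + v_{9} ; sig = ⟨2 | 1 1 1⟩
  P = {1,8}:  v_{1} + v_{8} = 2·v_{3} + v_{5} + v_{9} ; sig = ⟨2 | 1 1 2⟩
  P = {6,10}:  v_{6} + v_{10} = 2·v_{3} + v_{4} + 2·v_{9} ; sig = ⟨2 | 1 2 2⟩
  P = {6,8}:  v_{6} + v_{8} = 3·v_{3} + 2·v_{9} ; sig = ⟨2 | 2 3⟩
  P = {2,3,9}:  v_{2} + v_{3} + v_{9} = 0 ; sig = ⟨3 | 0⟩
  P = {3,5,10}:  v_{3} + v_{5} + v_{10} = v_{8} ; sig = ⟨3 | 1⟩
  P = {3,7,9}:  v_{3} + v_{7} + v_{9} = v_{10} ; sig = ⟨3 | 1⟩
  P = {7,8,9}:  v_{7} + v_{8} + v_{9} = v_{5} + 2·v_{10} ; sig = ⟨3 | 1 2⟩
  P = {1,3,4,9}:  v_{1} + v_{3} + v_{4} + v_{9} = v_{6} ; sig = ⟨4 | 1⟩

so the primitive-relation signature multiset is
    |P|=2: 12 collections, coeffs (), (), (1), (1,1), (1,1), (1,1), (1,1,1), (1,1,1), (1,1,1), (1,1,2), (1,2,2), (2,3)
    |P|=3: 4 collections, coeffs (), (1), (1), (1,2)
    |P|=4: 1 collection, coeffs (1)


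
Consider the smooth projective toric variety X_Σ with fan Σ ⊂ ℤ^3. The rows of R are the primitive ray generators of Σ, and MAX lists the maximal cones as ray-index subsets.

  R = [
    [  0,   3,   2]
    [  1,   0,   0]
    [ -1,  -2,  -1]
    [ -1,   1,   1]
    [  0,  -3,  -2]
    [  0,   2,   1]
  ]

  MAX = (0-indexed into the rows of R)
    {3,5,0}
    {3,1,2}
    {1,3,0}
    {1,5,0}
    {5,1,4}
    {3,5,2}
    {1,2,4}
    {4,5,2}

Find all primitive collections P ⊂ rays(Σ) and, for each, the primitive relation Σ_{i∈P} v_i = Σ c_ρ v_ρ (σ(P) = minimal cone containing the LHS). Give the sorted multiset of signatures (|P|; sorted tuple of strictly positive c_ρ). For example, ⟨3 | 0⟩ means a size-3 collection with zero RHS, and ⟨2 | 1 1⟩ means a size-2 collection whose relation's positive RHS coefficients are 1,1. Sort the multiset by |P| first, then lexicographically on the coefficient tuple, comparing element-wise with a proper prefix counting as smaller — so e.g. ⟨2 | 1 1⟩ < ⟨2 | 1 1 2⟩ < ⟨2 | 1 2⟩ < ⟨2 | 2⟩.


Σ has 5 primitive collections:

  {0,4}:  v_{0} + v_{4} = 0 — sig = ⟨2 | 0⟩
  {0,2}:  v_{0} + v_{2} = v_{3} — sig = ⟨2 | 1⟩
  {3,4}:  v_{3} + v_{4} = v_{2} — sig = ⟨2 | 1⟩
  {1,2,5}:  v_{1} + v_{2} + v_{5} = 0 — sig = ⟨3 | 0⟩
  {1,3,5}:  v_{1} + v_{3} + v_{5} = v_{0} — sig = ⟨3 | 1⟩

Hence PRS(X_Σ) =
{ ⟨2 | 0⟩,  ⟨2 | 1⟩ ×2,  ⟨3 | 0⟩,  ⟨3 | 1⟩ }


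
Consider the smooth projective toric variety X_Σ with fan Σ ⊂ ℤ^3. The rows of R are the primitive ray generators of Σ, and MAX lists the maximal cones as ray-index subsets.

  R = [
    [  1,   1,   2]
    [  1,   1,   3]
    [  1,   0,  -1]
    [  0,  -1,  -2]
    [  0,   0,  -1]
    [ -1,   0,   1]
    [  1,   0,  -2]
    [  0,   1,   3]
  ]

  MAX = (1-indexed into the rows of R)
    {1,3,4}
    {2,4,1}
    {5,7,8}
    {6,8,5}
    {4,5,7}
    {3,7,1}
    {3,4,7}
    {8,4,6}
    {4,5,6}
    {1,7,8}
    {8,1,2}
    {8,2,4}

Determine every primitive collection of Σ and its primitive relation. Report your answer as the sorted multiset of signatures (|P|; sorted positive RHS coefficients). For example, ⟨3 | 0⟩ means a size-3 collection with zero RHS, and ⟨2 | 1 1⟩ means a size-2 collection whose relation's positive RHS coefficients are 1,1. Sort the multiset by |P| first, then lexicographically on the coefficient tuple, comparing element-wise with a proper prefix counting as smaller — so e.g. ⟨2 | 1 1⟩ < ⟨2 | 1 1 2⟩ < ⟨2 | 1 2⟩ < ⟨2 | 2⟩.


14 minimal non-faces of Δ(Σ) (on 8 rays):

  • {3,6}:  v_{3} + v_{6} = 0 — sig = ⟨2 | 0⟩
  • {1,6}:  v_{1} + v_{6} = v_{8} — sig = ⟨2 | 1⟩
  • {2,5}:  v_{2} + v_{5} = v_{1} — sig = ⟨2 | 1⟩
  • {3,5}:  v_{3} + v_{5} = v_{7} — sig = ⟨2 | 1⟩
  • {3,8}:  v_{3} + v_{8} = v_{1} — sig = ⟨2 | 1⟩
  • {6,7}:  v_{6} + v_{7} = v_{5} — sig = ⟨2 | 1⟩
  • {1,5}:  v_{1} + v_{5} = v_{7} + v_{8} — sig = ⟨2 | 1 1⟩
  • {2,7}:  v_{2} + v_{7} = v_{1} + v_{3} — sig = ⟨2 | 1 1⟩
  • {2,3}:  v_{2} + v_{3} = 2·v_{1} + v_{4} — sig = ⟨2 | 1 2⟩
  • {2,6}:  v_{2} + v_{6} = v_{4} + 2·v_{8} — sig = ⟨2 | 1 2⟩
  • {4,5,8}:  v_{4} + v_{5} + v_{8} = 0 — sig = ⟨3 | 0⟩
  • {1,4,8}:  v_{1} + v_{4} + v_{8} = v_{2} — sig = ⟨3 | 1⟩
  • {4,7,8}:  v_{4} + v_{7} + v_{8} = v_{3} — sig = ⟨3 | 1⟩
  • {1,4,7}:  v_{1} + v_{4} + v_{7} = 2·v_{3} — sig = ⟨3 | 2⟩

Sorted signature multiset PRS(X):
{ ⟨2 | 0⟩,  ⟨2 | 1⟩ ×5,  ⟨2 | 1 1⟩ ×2,  ⟨2 | 1 2⟩ ×2,  ⟨3 | 0⟩,  ⟨3 | 1⟩ ×2,  ⟨3 | 2⟩ }


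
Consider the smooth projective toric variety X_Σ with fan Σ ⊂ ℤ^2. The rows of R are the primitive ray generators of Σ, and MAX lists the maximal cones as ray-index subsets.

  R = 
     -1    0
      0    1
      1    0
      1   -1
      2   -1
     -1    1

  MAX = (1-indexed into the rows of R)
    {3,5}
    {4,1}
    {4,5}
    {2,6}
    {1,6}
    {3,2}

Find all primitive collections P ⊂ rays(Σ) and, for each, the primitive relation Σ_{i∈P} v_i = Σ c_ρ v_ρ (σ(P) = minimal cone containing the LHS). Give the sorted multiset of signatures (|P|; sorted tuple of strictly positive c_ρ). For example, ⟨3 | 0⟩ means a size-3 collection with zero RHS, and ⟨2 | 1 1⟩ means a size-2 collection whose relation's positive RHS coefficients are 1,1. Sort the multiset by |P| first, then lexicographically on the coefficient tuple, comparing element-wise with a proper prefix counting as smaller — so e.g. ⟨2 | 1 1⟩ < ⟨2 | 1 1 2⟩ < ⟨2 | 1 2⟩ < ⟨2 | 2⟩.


Δ(Σ) — 6 vertices, 9 min non-faces:

  • {1,3}:  v_{1} + v_{3} = 0  ⟹  sig = ⟨2 | 0⟩
  • {4,6}:  v_{4} + v_{6} = 0  ⟹  sig = ⟨2 | 0⟩
  • {1,2}:  v_{1} + v_{2} = v_{6}  ⟹  sig = ⟨2 | 1⟩
  • {1,5}:  v_{1} + v_{5} = v_{4}  ⟹  sig = ⟨2 | 1⟩
  • {2,4}:  v_{2} + v_{4} = v_{3}  ⟹  sig = ⟨2 | 1⟩
  • {3,4}:  v_{3} + v_{4} = v_{5}  ⟹  sig = ⟨2 | 1⟩
  • {3,6}:  v_{3} + v_{6} = v_{2}  ⟹  sig = ⟨2 | 1⟩
  • {5,6}:  v_{5} + v_{6} = v_{3}  ⟹  sig = ⟨2 | 1⟩
  • {2,5}:  v_{2} + v_{5} = 2·v_{3}  ⟹  sig = ⟨2 | 2⟩

Hence PRS(X_Σ) =
[⟨2 | 0⟩, ⟨2 | 0⟩, ⟨2 | 1⟩, ⟨2 | 1⟩, ⟨2 | 1⟩, ⟨2 | 1⟩, ⟨2 | 1⟩, ⟨2 | 1⟩, ⟨2 | 2⟩]


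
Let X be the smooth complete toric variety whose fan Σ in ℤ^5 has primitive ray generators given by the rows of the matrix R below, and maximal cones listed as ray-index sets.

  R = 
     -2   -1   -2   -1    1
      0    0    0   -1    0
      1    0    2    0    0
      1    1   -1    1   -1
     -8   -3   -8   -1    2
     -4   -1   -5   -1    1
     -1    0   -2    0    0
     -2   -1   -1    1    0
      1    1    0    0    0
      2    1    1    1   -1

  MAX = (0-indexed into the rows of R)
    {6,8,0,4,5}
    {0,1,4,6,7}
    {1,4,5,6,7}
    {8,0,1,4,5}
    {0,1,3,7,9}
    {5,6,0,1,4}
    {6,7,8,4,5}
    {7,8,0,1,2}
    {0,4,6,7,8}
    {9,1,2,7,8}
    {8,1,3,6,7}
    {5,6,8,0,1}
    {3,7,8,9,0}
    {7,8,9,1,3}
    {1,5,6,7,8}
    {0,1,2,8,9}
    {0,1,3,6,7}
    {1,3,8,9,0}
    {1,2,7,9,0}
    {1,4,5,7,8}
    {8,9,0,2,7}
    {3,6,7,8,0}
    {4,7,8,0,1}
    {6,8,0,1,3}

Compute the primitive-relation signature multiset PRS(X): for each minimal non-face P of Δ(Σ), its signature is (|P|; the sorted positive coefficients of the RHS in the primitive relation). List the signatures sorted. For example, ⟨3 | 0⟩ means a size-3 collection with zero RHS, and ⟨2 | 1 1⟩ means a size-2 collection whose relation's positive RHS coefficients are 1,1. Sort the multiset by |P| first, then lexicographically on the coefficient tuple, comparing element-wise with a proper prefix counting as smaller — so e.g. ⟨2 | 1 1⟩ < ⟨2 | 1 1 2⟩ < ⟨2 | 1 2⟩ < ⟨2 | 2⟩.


Primitive collections (14):

  P = {2,6}:  v_{2} + v_{6} = 0  ⟹  sig = ⟨2 | 0⟩
  P = {2,3}:  v_{2} + v_{3} = v_{9}  ⟹  sig = ⟨2 | 1⟩
  P = {6,9}:  v_{6} + v_{9} = v_{3}  ⟹  sig = ⟨2 | 1⟩
  P = {2,5}:  v_{2} + v_{5} = v_{0} + v_{1} + v_{7} + v_{8}  ⟹  sig = ⟨2 | 1 1 1 1⟩
  P = {4,9}:  v_{4} + v_{9} = v_{0} + 2·v_{6} + v_{7}  ⟹  sig = ⟨2 | 1 1 2⟩
  P = {2,4}:  v_{2} + v_{4} = 2·v_{0} + v_{1} + 2·v_{7} + v_{8}  ⟹  sig = ⟨2 | 1 1 2 2⟩
  P = {3,4}:  v_{3} + v_{4} = v_{0} + 3·v_{6} + v_{7}  ⟹  sig = ⟨2 | 1 1 3⟩
  P = {5,9}:  v_{5} + v_{9} = 2·v_{6}  ⟹  sig = ⟨2 | 2⟩
  P = {3,5}:  v_{3} + v_{5} = 3·v_{6}  ⟹  sig = ⟨2 | 3⟩
  P = {0,5,7}:  v_{0} + v_{5} + v_{7} = v_{4}  ⟹  sig = ⟨3 | 1⟩
  P = {1,4,6,8}:  v_{1} + v_{4} + v_{6} + v_{8} = 2·v_{5}  ⟹  sig = ⟨4 | 2⟩
  P = {0,1,6,7,8}:  v_{0} + v_{1} + v_{6} + v_{7} + v_{8} = v_{5}  ⟹  sig = ⟨5 | 1⟩
  P = {0,1,7,8,9}:  v_{0} + v_{1} + v_{7} + v_{8} + v_{9} = v_{6}  ⟹  sig = ⟨5 | 1⟩
  P = {0,1,3,7,8}:  v_{0} + v_{1} + v_{3} + v_{7} + v_{8} = 2·v_{6}  ⟹  sig = ⟨5 | 2⟩

Hence PRS(X_Σ) =
[⟨2 | 0⟩, ⟨2 | 1⟩, ⟨2 | 1⟩, ⟨2 | 1 1 1 1⟩, ⟨2 | 1 1 2⟩, ⟨2 | 1 1 2 2⟩, ⟨2 | 1 1 3⟩, ⟨2 | 2⟩, ⟨2 | 3⟩, ⟨3 | 1⟩, ⟨4 | 2⟩, ⟨5 | 1⟩, ⟨5 | 1⟩, ⟨5 | 2⟩]


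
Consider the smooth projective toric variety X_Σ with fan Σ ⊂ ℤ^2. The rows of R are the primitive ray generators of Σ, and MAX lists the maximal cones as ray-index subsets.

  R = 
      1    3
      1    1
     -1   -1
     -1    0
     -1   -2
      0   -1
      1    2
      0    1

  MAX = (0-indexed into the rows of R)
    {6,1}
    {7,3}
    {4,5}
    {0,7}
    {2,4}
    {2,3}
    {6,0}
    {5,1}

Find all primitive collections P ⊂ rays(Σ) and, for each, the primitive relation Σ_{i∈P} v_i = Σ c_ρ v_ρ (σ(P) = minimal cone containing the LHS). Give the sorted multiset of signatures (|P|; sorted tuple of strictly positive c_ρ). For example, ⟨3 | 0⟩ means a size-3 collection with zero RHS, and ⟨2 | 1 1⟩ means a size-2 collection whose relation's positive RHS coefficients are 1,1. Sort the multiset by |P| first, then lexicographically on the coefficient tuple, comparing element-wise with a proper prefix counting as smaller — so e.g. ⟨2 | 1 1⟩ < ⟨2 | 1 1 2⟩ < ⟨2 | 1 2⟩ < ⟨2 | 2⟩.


20 minimal non-faces of Δ(Σ) (on 8 rays):

  • {1,2}:  v_{1} + v_{2} = 0  so sig = ⟨2 | 0⟩
  • {4,6}:  v_{4} + v_{6} = 0  so sig = ⟨2 | 0⟩
  • {5,7}:  v_{5} + v_{7} = 0  so sig = ⟨2 | 0⟩
  • {0,4}:  v_{0} + v_{4} = v_{7}  so sig = ⟨2 | 1⟩
  • {0,5}:  v_{0} + v_{5} = v_{6}  so sig = ⟨2 | 1⟩
  • {1,3}:  v_{1} + v_{3} = v_{7}  so sig = ⟨2 | 1⟩
  • {1,4}:  v_{1} + v_{4} = v_{5}  so sig = ⟨2 | 1⟩
  • {1,7}:  v_{1} + v_{7} = v_{6}  so sig = ⟨2 | 1⟩
  • {2,5}:  v_{2} + v_{5} = v_{4}  so sig = ⟨2 | 1⟩
  • {2,6}:  v_{2} + v_{6} = v_{7}  so sig = ⟨2 | 1⟩
  • {2,7}:  v_{2} + v_{7} = v_{3}  so sig = ⟨2 | 1⟩
  • {3,5}:  v_{3} + v_{5} = v_{2}  so sig = ⟨2 | 1⟩
  • {4,7}:  v_{4} + v_{7} = v_{2}  so sig = ⟨2 | 1⟩
  • {5,6}:  v_{5} + v_{6} = v_{1}  so sig = ⟨2 | 1⟩
  • {6,7}:  v_{6} + v_{7} = v_{0}  so sig = ⟨2 | 1⟩
  • {0,1}:  v_{0} + v_{1} = 2·v_{6}  so sig = ⟨2 | 2⟩
  • {0,2}:  v_{0} + v_{2} = 2·v_{7}  so sig = ⟨2 | 2⟩
  • {3,4}:  v_{3} + v_{4} = 2·v_{2}  so sig = ⟨2 | 2⟩
  • {3,6}:  v_{3} + v_{6} = 2·v_{7}  so sig = ⟨2 | 2⟩
  • {0,3}:  v_{0} + v_{3} = 3·v_{7}  so sig = ⟨2 | 3⟩

so the primitive-relation signature multiset is
{ ⟨2 | 0⟩ ×3,  ⟨2 | 1⟩ ×12,  ⟨2 | 2⟩ ×4,  ⟨2 | 3⟩ }


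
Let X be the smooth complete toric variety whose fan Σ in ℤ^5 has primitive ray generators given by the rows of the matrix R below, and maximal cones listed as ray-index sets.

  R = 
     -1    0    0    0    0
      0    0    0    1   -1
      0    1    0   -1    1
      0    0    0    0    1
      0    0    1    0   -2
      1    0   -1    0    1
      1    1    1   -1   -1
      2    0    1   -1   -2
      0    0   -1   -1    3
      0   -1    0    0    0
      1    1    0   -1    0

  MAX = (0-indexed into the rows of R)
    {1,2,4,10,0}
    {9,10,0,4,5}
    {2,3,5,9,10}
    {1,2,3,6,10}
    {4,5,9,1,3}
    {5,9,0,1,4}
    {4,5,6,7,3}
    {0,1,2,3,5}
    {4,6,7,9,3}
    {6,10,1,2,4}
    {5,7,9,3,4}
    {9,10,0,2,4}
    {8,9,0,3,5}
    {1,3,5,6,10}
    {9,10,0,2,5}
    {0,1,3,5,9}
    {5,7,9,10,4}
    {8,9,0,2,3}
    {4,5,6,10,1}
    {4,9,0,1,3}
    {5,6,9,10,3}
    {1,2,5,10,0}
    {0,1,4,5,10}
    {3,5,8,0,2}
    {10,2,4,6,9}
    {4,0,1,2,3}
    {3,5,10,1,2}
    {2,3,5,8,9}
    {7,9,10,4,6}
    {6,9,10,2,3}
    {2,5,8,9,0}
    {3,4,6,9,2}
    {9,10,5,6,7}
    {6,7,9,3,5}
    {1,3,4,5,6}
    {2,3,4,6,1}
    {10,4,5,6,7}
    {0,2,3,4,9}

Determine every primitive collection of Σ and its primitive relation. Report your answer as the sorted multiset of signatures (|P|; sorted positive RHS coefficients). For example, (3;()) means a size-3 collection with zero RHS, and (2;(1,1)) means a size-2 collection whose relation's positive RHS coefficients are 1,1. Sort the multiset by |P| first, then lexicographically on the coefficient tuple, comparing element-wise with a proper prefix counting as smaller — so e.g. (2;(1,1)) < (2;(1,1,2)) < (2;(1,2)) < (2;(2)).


Minimal non-faces — 20 found among 11 rays, 38 max cones:

  • {0,6}:  v_{0} + v_{6} = v_{2} + v_{4}  →  sig = (2;(1,1))
  • {4,8}:  v_{4} + v_{8} = v_{2} + v_{9}  →  sig = (2;(1,1))
  • {0,7}:  v_{0} + v_{7} = v_{4} + v_{9} + v_{10}  →  sig = (2;(1,1,1))
  • {1,8}:  v_{1} + v_{8} = v_{0} + v_{3} + v_{5}  →  sig = (2;(1,1,1))
  • {2,7}:  v_{2} + v_{7} = v_{6} + v_{9} + v_{10}  →  sig = (2;(1,1,1))
  • {6,8}:  v_{6} + v_{8} = v_{2} + v_{3} + v_{9} + v_{10}  →  sig = (2;(1,1,1,1))
  • {8,10}:  v_{8} + v_{10} = 2·v_{2} + v_{5} + v_{9}  →  sig = (2;(1,1,2))
  • {7,8}:  v_{7} + v_{8} = v_{3} + 2·v_{9} + 2·v_{10}  →  sig = (2;(1,2,2))
  • {1,7}:  v_{1} + v_{7} = v_{3} + 3·v_{4} + 2·v_{5}  →  sig = (2;(1,2,3))
  • {1,2,9}:  v_{1} + v_{2} + v_{9} = 0  →  sig = (3;())
  • {0,3,10}:  v_{0} + v_{3} + v_{10} = v_{2}  →  sig = (3;(1))
  • {2,4,5}:  v_{2} + v_{4} + v_{5} = v_{10}  →  sig = (3;(1))
  • {3,4,10}:  v_{3} + v_{4} + v_{10} = v_{6}  →  sig = (3;(1))
  • {1,9,10}:  v_{1} + v_{9} + v_{10} = v_{4} + v_{5}  →  sig = (3;(1,1))
  • {1,6,9}:  v_{1} + v_{6} + v_{9} = v_{3} + 2·v_{4} + v_{5}  →  sig = (3;(1,1,2))
  • {3,7,10}:  v_{3} + v_{7} + v_{10} = v_{5} + 2·v_{6} + v_{9}  →  sig = (3;(1,1,2))
  • {2,5,6}:  v_{2} + v_{5} + v_{6} = v_{3} + 2·v_{10}  →  sig = (3;(1,2))
  • {0,3,4,5}:  v_{0} + v_{3} + v_{4} + v_{5} = 0  →  sig = (4;())
  • {4,5,6,9}:  v_{4} + v_{5} + v_{6} + v_{9} = v_{7}  →  sig = (4;(1))
  • {0,2,3,5,9}:  v_{0} + v_{2} + v_{3} + v_{5} + v_{9} = v_{8}  →  sig = (5;(1))

Signatures (|P|; sorted positive RHS coefficients), sorted:
    (2;(1,1))
    (2;(1,1))
    (2;(1,1,1))
    (2;(1,1,1))
    (2;(1,1,1))
    (2;(1,1,1,1))
    (2;(1,1,2))
    (2;(1,2,2))
    (2;(1,2,3))
    (3;())
    (3;(1))
    (3;(1))
    (3;(1))
    (3;(1,1))
    (3;(1,1,2))
    (3;(1,1,2))
    (3;(1,2))
    (4;())
    (4;(1))
    (5;(1))
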